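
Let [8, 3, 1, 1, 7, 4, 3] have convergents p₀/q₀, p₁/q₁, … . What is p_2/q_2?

33/4

Using pₖ = aₖpₖ₋₁ + pₖ₋₂, qₖ = aₖqₖ₋₁ + qₖ₋₂ (with p₋₁=1, p₋₂=0, q₋₁=0, q₋₂=1):
  k=0: a=8, p=8, q=1
  k=1: a=3, p=25, q=3
  k=2: a=1, p=33, q=4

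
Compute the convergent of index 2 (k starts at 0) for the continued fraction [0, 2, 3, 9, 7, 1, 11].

3/7

Using pₖ = aₖpₖ₋₁ + pₖ₋₂, qₖ = aₖqₖ₋₁ + qₖ₋₂ (with p₋₁=1, p₋₂=0, q₋₁=0, q₋₂=1):
  k=0: a=0, p=0, q=1
  k=1: a=2, p=1, q=2
  k=2: a=3, p=3, q=7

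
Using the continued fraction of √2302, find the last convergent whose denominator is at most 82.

2303/48

√2302 = [47; 1, 46, 1, 94, …] (period length 4).
Convergents:
  p_0/q_0 = 47/1
  p_1/q_1 = 48/1
  p_2/q_2 = 2255/47
  p_3/q_3 = 2303/48
  p_4/q_4 = 218737/4559
q_3 = 48 ≤ 82 < 4559 = q_4, so the answer is 2303/48.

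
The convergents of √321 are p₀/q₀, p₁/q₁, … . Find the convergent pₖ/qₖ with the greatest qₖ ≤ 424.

7507/419

√321 = [17; 1, 10, 1, 34, …] (period length 4).
Convergents:
  p_0/q_0 = 17/1
  p_1/q_1 = 18/1
  p_2/q_2 = 197/11
  p_3/q_3 = 215/12
  p_4/q_4 = 7507/419
  p_5/q_5 = 7722/431
q_4 = 419 ≤ 424 < 431 = q_5, so the answer is 7507/419.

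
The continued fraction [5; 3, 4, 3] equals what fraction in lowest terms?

223/42

Using pₖ = aₖpₖ₋₁ + pₖ₋₂ and qₖ = aₖqₖ₋₁ + qₖ₋₂:
  k=0: a=5, p=5, q=1
  k=1: a=3, p=16, q=3
  k=2: a=4, p=69, q=13
  k=3: a=3, p=223, q=42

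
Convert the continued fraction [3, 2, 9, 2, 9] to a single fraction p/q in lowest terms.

Fold from the inside: start with 9/1.
  2 + 1/9 = 19/9
  9 + 9/19 = 180/19
  2 + 19/180 = 379/180
  3 + 180/379 = 1317/379

1317/379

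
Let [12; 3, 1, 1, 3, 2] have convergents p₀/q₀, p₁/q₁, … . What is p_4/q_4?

307/25

Using pₖ = aₖpₖ₋₁ + pₖ₋₂, qₖ = aₖqₖ₋₁ + qₖ₋₂ (with p₋₁=1, p₋₂=0, q₋₁=0, q₋₂=1):
  k=0: a=12, p=12, q=1
  k=1: a=3, p=37, q=3
  k=2: a=1, p=49, q=4
  k=3: a=1, p=86, q=7
  k=4: a=3, p=307, q=25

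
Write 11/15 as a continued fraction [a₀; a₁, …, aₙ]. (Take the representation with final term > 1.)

11 = 0·15 + 11
15 = 1·11 + 4
11 = 2·4 + 3
4 = 1·3 + 1
3 = 3·1 + 0  (stop)
So 11/15 = [0; 1, 2, 1, 3].

[0; 1, 2, 1, 3]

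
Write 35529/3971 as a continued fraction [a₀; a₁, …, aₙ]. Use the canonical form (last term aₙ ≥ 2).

[8; 1, 17, 1, 10, 19]

35529 = 8·3971 + 3761
3971 = 1·3761 + 210
3761 = 17·210 + 191
210 = 1·191 + 19
191 = 10·19 + 1
19 = 19·1 + 0  (stop)
So 35529/3971 = [8; 1, 17, 1, 10, 19].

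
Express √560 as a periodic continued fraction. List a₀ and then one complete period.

a₀ = ⌊√560⌋ = 23.
With m₀=0, d₀=1 and mₖ₊₁ = dₖaₖ − mₖ, dₖ₊₁ = (n − mₖ₊₁²)/dₖ, aₖ₊₁ = ⌊(a₀+mₖ₊₁)/dₖ₊₁⌋:
  k=1: m=23, d=31, a=1
  k=2: m=8, d=16, a=1
  k=3: m=8, d=31, a=1
  k=4: m=23, d=1, a=46
d=1 and a=2a₀=46 at k=4, so the next step gives (m, d) = (23, 31) again — its k=1 value — and the period has length 4.

[23; 1, 1, 1, 46]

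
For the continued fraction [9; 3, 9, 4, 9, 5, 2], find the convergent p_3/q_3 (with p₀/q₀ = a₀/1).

1072/115

Using pₖ = aₖpₖ₋₁ + pₖ₋₂, qₖ = aₖqₖ₋₁ + qₖ₋₂ (with p₋₁=1, p₋₂=0, q₋₁=0, q₋₂=1):
  k=0: a=9, p=9, q=1
  k=1: a=3, p=28, q=3
  k=2: a=9, p=261, q=28
  k=3: a=4, p=1072, q=115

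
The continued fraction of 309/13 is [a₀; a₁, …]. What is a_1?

1

309 = 23·13 + 10   →  a_0 = 23
13 = 1·10 + 3   →  a_1 = 1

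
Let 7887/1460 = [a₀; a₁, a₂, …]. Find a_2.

2

7887 = 5·1460 + 587   →  a_0 = 5
1460 = 2·587 + 286   →  a_1 = 2
587 = 2·286 + 15   →  a_2 = 2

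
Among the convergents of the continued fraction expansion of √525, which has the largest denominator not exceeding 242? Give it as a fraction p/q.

5522/241

√525 = [22; 1, 10, 2, 10, 1, 44, …] (period length 6).
Convergents:
  p_0/q_0 = 22/1
  p_1/q_1 = 23/1
  p_2/q_2 = 252/11
  p_3/q_3 = 527/23
  p_4/q_4 = 5522/241
  p_5/q_5 = 6049/264
q_4 = 241 ≤ 242 < 264 = q_5, so the answer is 5522/241.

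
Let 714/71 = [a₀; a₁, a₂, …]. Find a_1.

714 = 10·71 + 4   →  a_0 = 10
71 = 17·4 + 3   →  a_1 = 17

17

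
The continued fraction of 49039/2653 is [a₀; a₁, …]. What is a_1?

49039 = 18·2653 + 1285   →  a_0 = 18
2653 = 2·1285 + 83   →  a_1 = 2

2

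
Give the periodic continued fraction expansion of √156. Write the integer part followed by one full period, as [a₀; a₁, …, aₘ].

a₀ = ⌊√156⌋ = 12.
With m₀=0, d₀=1 and mₖ₊₁ = dₖaₖ − mₖ, dₖ₊₁ = (n − mₖ₊₁²)/dₖ, aₖ₊₁ = ⌊(a₀+mₖ₊₁)/dₖ₊₁⌋:
  k=1: m=12, d=12, a=2
  k=2: m=12, d=1, a=24
d=1 and a=2a₀=24 at k=2, so the next step gives (m, d) = (12, 12) again — its k=1 value — and the period has length 2.

[12; 2, 24]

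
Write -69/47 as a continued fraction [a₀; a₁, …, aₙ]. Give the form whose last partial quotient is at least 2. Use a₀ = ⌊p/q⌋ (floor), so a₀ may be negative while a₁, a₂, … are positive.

[-2; 1, 1, 7, 3]

-69 = -2*47 + 25
47 = 1*25 + 22
25 = 1*22 + 3
22 = 7*3 + 1
3 = 3*1 + 0  (stop)
So -69/47 = [-2; 1, 1, 7, 3].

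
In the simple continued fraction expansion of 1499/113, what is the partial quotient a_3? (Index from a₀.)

1499 = 13·113 + 30   →  a_0 = 13
113 = 3·30 + 23   →  a_1 = 3
30 = 1·23 + 7   →  a_2 = 1
23 = 3·7 + 2   →  a_3 = 3

3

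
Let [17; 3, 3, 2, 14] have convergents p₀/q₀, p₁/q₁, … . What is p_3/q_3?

398/23

Using pₖ = aₖpₖ₋₁ + pₖ₋₂, qₖ = aₖqₖ₋₁ + qₖ₋₂ (with p₋₁=1, p₋₂=0, q₋₁=0, q₋₂=1):
  k=0: a=17, p=17, q=1
  k=1: a=3, p=52, q=3
  k=2: a=3, p=173, q=10
  k=3: a=2, p=398, q=23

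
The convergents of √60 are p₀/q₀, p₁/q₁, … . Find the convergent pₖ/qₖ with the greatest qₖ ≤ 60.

√60 = [7; 1, 2, 1, 14, …] (period length 4).
Convergents:
  p_0/q_0 = 7/1
  p_1/q_1 = 8/1
  p_2/q_2 = 23/3
  p_3/q_3 = 31/4
  p_4/q_4 = 457/59
  p_5/q_5 = 488/63
q_4 = 59 ≤ 60 < 63 = q_5, so the answer is 457/59.

457/59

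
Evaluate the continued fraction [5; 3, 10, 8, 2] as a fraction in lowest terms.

2837/533

Fold from the inside: start with 2/1.
  8 + 1/2 = 17/2
  10 + 2/17 = 172/17
  3 + 17/172 = 533/172
  5 + 172/533 = 2837/533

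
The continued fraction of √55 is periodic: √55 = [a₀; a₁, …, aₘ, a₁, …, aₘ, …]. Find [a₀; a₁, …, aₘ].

[7; 2, 2, 2, 14]

a₀ = ⌊√55⌋ = 7.
With m₀=0, d₀=1 and mₖ₊₁ = dₖaₖ − mₖ, dₖ₊₁ = (n − mₖ₊₁²)/dₖ, aₖ₊₁ = ⌊(a₀+mₖ₊₁)/dₖ₊₁⌋:
  k=1: m=7, d=6, a=2
  k=2: m=5, d=5, a=2
  k=3: m=5, d=6, a=2
  k=4: m=7, d=1, a=14
d=1 and a=2a₀=14 at k=4, so the next step gives (m, d) = (7, 6) again — its k=1 value — and the period has length 4.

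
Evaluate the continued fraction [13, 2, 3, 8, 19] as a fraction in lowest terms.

Fold from the inside: start with 19/1.
  8 + 1/19 = 153/19
  3 + 19/153 = 478/153
  2 + 153/478 = 1109/478
  13 + 478/1109 = 14895/1109

14895/1109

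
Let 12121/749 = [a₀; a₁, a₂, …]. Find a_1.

12121 = 16·749 + 137   →  a_0 = 16
749 = 5·137 + 64   →  a_1 = 5

5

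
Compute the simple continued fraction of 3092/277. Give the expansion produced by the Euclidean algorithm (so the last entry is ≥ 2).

[11; 6, 6, 2, 3]

3092 = 11·277 + 45
277 = 6·45 + 7
45 = 6·7 + 3
7 = 2·3 + 1
3 = 3·1 + 0  (stop)
So 3092/277 = [11; 6, 6, 2, 3].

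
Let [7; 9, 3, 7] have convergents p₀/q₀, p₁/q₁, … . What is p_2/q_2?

Using pₖ = aₖpₖ₋₁ + pₖ₋₂, qₖ = aₖqₖ₋₁ + qₖ₋₂ (with p₋₁=1, p₋₂=0, q₋₁=0, q₋₂=1):
  k=0: a=7, p=7, q=1
  k=1: a=9, p=64, q=9
  k=2: a=3, p=199, q=28

199/28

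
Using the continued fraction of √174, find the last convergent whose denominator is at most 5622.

38003/2881

√174 = [13; 5, 4, 5, 26, …] (period length 4).
Convergents:
  p_0/q_0 = 13/1
  p_1/q_1 = 66/5
  p_2/q_2 = 277/21
  p_3/q_3 = 1451/110
  p_4/q_4 = 38003/2881
  p_5/q_5 = 191466/14515
q_4 = 2881 ≤ 5622 < 14515 = q_5, so the answer is 38003/2881.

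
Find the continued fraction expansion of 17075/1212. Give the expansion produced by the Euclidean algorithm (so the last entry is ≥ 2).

[14; 11, 3, 17, 2]

17075 = 14×1212 + 107
1212 = 11×107 + 35
107 = 3×35 + 2
35 = 17×2 + 1
2 = 2×1 + 0  (stop)
So 17075/1212 = [14; 11, 3, 17, 2].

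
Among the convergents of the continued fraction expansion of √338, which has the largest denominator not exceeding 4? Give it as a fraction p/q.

√338 = [18; 2, 1, 1, 2, 36, …] (period length 5).
Convergents:
  p_0/q_0 = 18/1
  p_1/q_1 = 37/2
  p_2/q_2 = 55/3
  p_3/q_3 = 92/5
q_2 = 3 ≤ 4 < 5 = q_3, so the answer is 55/3.

55/3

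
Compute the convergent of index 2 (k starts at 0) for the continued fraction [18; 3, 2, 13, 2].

128/7

Using pₖ = aₖpₖ₋₁ + pₖ₋₂, qₖ = aₖqₖ₋₁ + qₖ₋₂ (with p₋₁=1, p₋₂=0, q₋₁=0, q₋₂=1):
  k=0: a=18, p=18, q=1
  k=1: a=3, p=55, q=3
  k=2: a=2, p=128, q=7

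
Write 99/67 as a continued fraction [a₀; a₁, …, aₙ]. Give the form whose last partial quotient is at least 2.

[1; 2, 10, 1, 2]

99 = 1×67 + 32
67 = 2×32 + 3
32 = 10×3 + 2
3 = 1×2 + 1
2 = 2×1 + 0  (stop)
So 99/67 = [1; 2, 10, 1, 2].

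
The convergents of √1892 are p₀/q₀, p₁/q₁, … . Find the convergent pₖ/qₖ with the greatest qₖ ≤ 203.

√1892 = [43; 2, 86, …] (period length 2).
Convergents:
  p_0/q_0 = 43/1
  p_1/q_1 = 87/2
  p_2/q_2 = 7525/173
  p_3/q_3 = 15137/348
q_2 = 173 ≤ 203 < 348 = q_3, so the answer is 7525/173.

7525/173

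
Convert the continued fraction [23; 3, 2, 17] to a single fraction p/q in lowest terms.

Using pₖ = aₖpₖ₋₁ + pₖ₋₂ and qₖ = aₖqₖ₋₁ + qₖ₋₂:
  k=0: a=23, p=23, q=1
  k=1: a=3, p=70, q=3
  k=2: a=2, p=163, q=7
  k=3: a=17, p=2841, q=122

2841/122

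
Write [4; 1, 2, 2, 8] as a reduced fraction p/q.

Using pₖ = aₖpₖ₋₁ + pₖ₋₂ and qₖ = aₖqₖ₋₁ + qₖ₋₂:
  k=0: a=4, p=4, q=1
  k=1: a=1, p=5, q=1
  k=2: a=2, p=14, q=3
  k=3: a=2, p=33, q=7
  k=4: a=8, p=278, q=59

278/59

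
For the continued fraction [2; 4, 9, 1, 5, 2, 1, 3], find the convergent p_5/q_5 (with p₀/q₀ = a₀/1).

1178/525

Using pₖ = aₖpₖ₋₁ + pₖ₋₂, qₖ = aₖqₖ₋₁ + qₖ₋₂ (with p₋₁=1, p₋₂=0, q₋₁=0, q₋₂=1):
  k=0: a=2, p=2, q=1
  k=1: a=4, p=9, q=4
  k=2: a=9, p=83, q=37
  k=3: a=1, p=92, q=41
  k=4: a=5, p=543, q=242
  k=5: a=2, p=1178, q=525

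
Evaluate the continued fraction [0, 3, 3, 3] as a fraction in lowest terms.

Fold from the inside: start with 3/1.
  3 + 1/3 = 10/3
  3 + 3/10 = 33/10
  0 + 10/33 = 10/33

10/33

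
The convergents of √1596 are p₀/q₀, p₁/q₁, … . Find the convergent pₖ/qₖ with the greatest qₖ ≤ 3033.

√1596 = [39; 1, 18, 1, 78, …] (period length 4).
Convergents:
  p_0/q_0 = 39/1
  p_1/q_1 = 40/1
  p_2/q_2 = 759/19
  p_3/q_3 = 799/20
  p_4/q_4 = 63081/1579
  p_5/q_5 = 63880/1599
  p_6/q_6 = 1212921/30361
q_5 = 1599 ≤ 3033 < 30361 = q_6, so the answer is 63880/1599.

63880/1599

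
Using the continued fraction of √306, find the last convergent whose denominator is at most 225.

√306 = [17; 2, 34, …] (period length 2).
Convergents:
  p_0/q_0 = 17/1
  p_1/q_1 = 35/2
  p_2/q_2 = 1207/69
  p_3/q_3 = 2449/140
  p_4/q_4 = 84473/4829
q_3 = 140 ≤ 225 < 4829 = q_4, so the answer is 2449/140.

2449/140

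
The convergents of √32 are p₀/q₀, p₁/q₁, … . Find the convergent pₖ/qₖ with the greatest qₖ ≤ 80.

√32 = [5; 1, 1, 1, 10, …] (period length 4).
Convergents:
  p_0/q_0 = 5/1
  p_1/q_1 = 6/1
  p_2/q_2 = 11/2
  p_3/q_3 = 17/3
  p_4/q_4 = 181/32
  p_5/q_5 = 198/35
  p_6/q_6 = 379/67
  p_7/q_7 = 577/102
q_6 = 67 ≤ 80 < 102 = q_7, so the answer is 379/67.

379/67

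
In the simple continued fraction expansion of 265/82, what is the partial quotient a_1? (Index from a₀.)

4

265 = 3·82 + 19   →  a_0 = 3
82 = 4·19 + 6   →  a_1 = 4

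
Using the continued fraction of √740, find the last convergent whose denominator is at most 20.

136/5

√740 = [27; 4, 1, 12, 1, 4, 54, …] (period length 6).
Convergents:
  p_0/q_0 = 27/1
  p_1/q_1 = 109/4
  p_2/q_2 = 136/5
  p_3/q_3 = 1741/64
q_2 = 5 ≤ 20 < 64 = q_3, so the answer is 136/5.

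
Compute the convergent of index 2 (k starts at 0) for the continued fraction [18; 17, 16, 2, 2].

Using pₖ = aₖpₖ₋₁ + pₖ₋₂, qₖ = aₖqₖ₋₁ + qₖ₋₂ (with p₋₁=1, p₋₂=0, q₋₁=0, q₋₂=1):
  k=0: a=18, p=18, q=1
  k=1: a=17, p=307, q=17
  k=2: a=16, p=4930, q=273

4930/273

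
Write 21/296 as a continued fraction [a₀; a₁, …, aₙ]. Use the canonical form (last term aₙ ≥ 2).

21 = 0*296 + 21
296 = 14*21 + 2
21 = 10*2 + 1
2 = 2*1 + 0  (stop)
So 21/296 = [0; 14, 10, 2].

[0; 14, 10, 2]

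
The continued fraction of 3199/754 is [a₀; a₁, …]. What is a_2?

3199 = 4·754 + 183   →  a_0 = 4
754 = 4·183 + 22   →  a_1 = 4
183 = 8·22 + 7   →  a_2 = 8

8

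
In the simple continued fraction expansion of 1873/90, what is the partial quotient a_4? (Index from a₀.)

1873 = 20·90 + 73   →  a_0 = 20
90 = 1·73 + 17   →  a_1 = 1
73 = 4·17 + 5   →  a_2 = 4
17 = 3·5 + 2   →  a_3 = 3
5 = 2·2 + 1   →  a_4 = 2

2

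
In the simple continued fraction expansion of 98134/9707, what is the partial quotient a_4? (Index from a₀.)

5

98134 = 10·9707 + 1064   →  a_0 = 10
9707 = 9·1064 + 131   →  a_1 = 9
1064 = 8·131 + 16   →  a_2 = 8
131 = 8·16 + 3   →  a_3 = 8
16 = 5·3 + 1   →  a_4 = 5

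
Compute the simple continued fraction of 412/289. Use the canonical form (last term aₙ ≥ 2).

412 = 1·289 + 123
289 = 2·123 + 43
123 = 2·43 + 37
43 = 1·37 + 6
37 = 6·6 + 1
6 = 6·1 + 0  (stop)
So 412/289 = [1; 2, 2, 1, 6, 6].

[1; 2, 2, 1, 6, 6]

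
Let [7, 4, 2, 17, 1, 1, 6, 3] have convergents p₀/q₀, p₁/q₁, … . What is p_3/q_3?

Using pₖ = aₖpₖ₋₁ + pₖ₋₂, qₖ = aₖqₖ₋₁ + qₖ₋₂ (with p₋₁=1, p₋₂=0, q₋₁=0, q₋₂=1):
  k=0: a=7, p=7, q=1
  k=1: a=4, p=29, q=4
  k=2: a=2, p=65, q=9
  k=3: a=17, p=1134, q=157

1134/157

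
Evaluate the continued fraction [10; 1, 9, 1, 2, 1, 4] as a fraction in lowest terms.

Fold from the inside: start with 4/1.
  1 + 1/4 = 5/4
  2 + 4/5 = 14/5
  1 + 5/14 = 19/14
  9 + 14/19 = 185/19
  1 + 19/185 = 204/185
  10 + 185/204 = 2225/204

2225/204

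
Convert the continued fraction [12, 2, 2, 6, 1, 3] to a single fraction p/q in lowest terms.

1774/143

Fold from the inside: start with 3/1.
  1 + 1/3 = 4/3
  6 + 3/4 = 27/4
  2 + 4/27 = 58/27
  2 + 27/58 = 143/58
  12 + 58/143 = 1774/143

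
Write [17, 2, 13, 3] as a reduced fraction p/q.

Using pₖ = aₖpₖ₋₁ + pₖ₋₂ and qₖ = aₖqₖ₋₁ + qₖ₋₂:
  k=0: a=17, p=17, q=1
  k=1: a=2, p=35, q=2
  k=2: a=13, p=472, q=27
  k=3: a=3, p=1451, q=83

1451/83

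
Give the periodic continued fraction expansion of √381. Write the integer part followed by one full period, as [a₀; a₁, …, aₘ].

a₀ = ⌊√381⌋ = 19.
With m₀=0, d₀=1 and mₖ₊₁ = dₖaₖ − mₖ, dₖ₊₁ = (n − mₖ₊₁²)/dₖ, aₖ₊₁ = ⌊(a₀+mₖ₊₁)/dₖ₊₁⌋:
  k=1: m=19, d=20, a=1
  k=2: m=1, d=19, a=1
  k=3: m=18, d=3, a=12
  k=4: m=18, d=19, a=1
  k=5: m=1, d=20, a=1
  k=6: m=19, d=1, a=38
d=1 and a=2a₀=38 at k=6, so the next step gives (m, d) = (19, 20) again — its k=1 value — and the period has length 6.

[19; 1, 1, 12, 1, 1, 38]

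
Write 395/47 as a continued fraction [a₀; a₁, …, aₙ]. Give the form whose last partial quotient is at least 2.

[8; 2, 2, 9]

395 = 8×47 + 19
47 = 2×19 + 9
19 = 2×9 + 1
9 = 9×1 + 0  (stop)
So 395/47 = [8; 2, 2, 9].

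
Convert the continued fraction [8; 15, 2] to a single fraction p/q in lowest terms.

250/31

Fold from the inside: start with 2/1.
  15 + 1/2 = 31/2
  8 + 2/31 = 250/31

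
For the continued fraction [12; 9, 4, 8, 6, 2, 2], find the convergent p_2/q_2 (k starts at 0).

448/37

Using pₖ = aₖpₖ₋₁ + pₖ₋₂, qₖ = aₖqₖ₋₁ + qₖ₋₂ (with p₋₁=1, p₋₂=0, q₋₁=0, q₋₂=1):
  k=0: a=12, p=12, q=1
  k=1: a=9, p=109, q=9
  k=2: a=4, p=448, q=37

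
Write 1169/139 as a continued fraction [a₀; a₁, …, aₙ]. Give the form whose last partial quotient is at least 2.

1169 = 8*139 + 57
139 = 2*57 + 25
57 = 2*25 + 7
25 = 3*7 + 4
7 = 1*4 + 3
4 = 1*3 + 1
3 = 3*1 + 0  (stop)
So 1169/139 = [8; 2, 2, 3, 1, 1, 3].

[8; 2, 2, 3, 1, 1, 3]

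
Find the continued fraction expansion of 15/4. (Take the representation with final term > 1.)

15 = 3·4 + 3
4 = 1·3 + 1
3 = 3·1 + 0  (stop)
So 15/4 = [3; 1, 3].

[3; 1, 3]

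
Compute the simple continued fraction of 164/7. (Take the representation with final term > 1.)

164 = 23*7 + 3
7 = 2*3 + 1
3 = 3*1 + 0  (stop)
So 164/7 = [23; 2, 3].

[23; 2, 3]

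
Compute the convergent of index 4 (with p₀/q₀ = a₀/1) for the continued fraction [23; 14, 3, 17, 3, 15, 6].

52553/2278

Using pₖ = aₖpₖ₋₁ + pₖ₋₂, qₖ = aₖqₖ₋₁ + qₖ₋₂ (with p₋₁=1, p₋₂=0, q₋₁=0, q₋₂=1):
  k=0: a=23, p=23, q=1
  k=1: a=14, p=323, q=14
  k=2: a=3, p=992, q=43
  k=3: a=17, p=17187, q=745
  k=4: a=3, p=52553, q=2278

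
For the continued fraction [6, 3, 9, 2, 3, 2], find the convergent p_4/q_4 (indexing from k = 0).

Using pₖ = aₖpₖ₋₁ + pₖ₋₂, qₖ = aₖqₖ₋₁ + qₖ₋₂ (with p₋₁=1, p₋₂=0, q₋₁=0, q₋₂=1):
  k=0: a=6, p=6, q=1
  k=1: a=3, p=19, q=3
  k=2: a=9, p=177, q=28
  k=3: a=2, p=373, q=59
  k=4: a=3, p=1296, q=205

1296/205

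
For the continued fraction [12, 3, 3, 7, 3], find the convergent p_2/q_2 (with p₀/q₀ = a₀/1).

123/10

Using pₖ = aₖpₖ₋₁ + pₖ₋₂, qₖ = aₖqₖ₋₁ + qₖ₋₂ (with p₋₁=1, p₋₂=0, q₋₁=0, q₋₂=1):
  k=0: a=12, p=12, q=1
  k=1: a=3, p=37, q=3
  k=2: a=3, p=123, q=10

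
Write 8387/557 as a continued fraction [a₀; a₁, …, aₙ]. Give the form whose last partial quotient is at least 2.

8387 = 15×557 + 32
557 = 17×32 + 13
32 = 2×13 + 6
13 = 2×6 + 1
6 = 6×1 + 0  (stop)
So 8387/557 = [15; 17, 2, 2, 6].

[15; 17, 2, 2, 6]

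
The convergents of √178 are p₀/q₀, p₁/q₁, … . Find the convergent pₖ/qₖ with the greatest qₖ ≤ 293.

√178 = [13; 2, 1, 12, 1, 2, 26, …] (period length 6).
Convergents:
  p_0/q_0 = 13/1
  p_1/q_1 = 27/2
  p_2/q_2 = 40/3
  p_3/q_3 = 507/38
  p_4/q_4 = 547/41
  p_5/q_5 = 1601/120
  p_6/q_6 = 42173/3161
q_5 = 120 ≤ 293 < 3161 = q_6, so the answer is 1601/120.

1601/120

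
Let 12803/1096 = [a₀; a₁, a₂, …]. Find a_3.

7

12803 = 11·1096 + 747   →  a_0 = 11
1096 = 1·747 + 349   →  a_1 = 1
747 = 2·349 + 49   →  a_2 = 2
349 = 7·49 + 6   →  a_3 = 7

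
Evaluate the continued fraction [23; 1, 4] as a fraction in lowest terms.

119/5

Using pₖ = aₖpₖ₋₁ + pₖ₋₂ and qₖ = aₖqₖ₋₁ + qₖ₋₂:
  k=0: a=23, p=23, q=1
  k=1: a=1, p=24, q=1
  k=2: a=4, p=119, q=5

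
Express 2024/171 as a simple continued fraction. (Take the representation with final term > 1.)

[11; 1, 5, 9, 3]

2024 = 11*171 + 143
171 = 1*143 + 28
143 = 5*28 + 3
28 = 9*3 + 1
3 = 3*1 + 0  (stop)
So 2024/171 = [11; 1, 5, 9, 3].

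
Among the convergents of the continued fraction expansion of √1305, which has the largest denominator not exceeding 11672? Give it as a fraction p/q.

167041/4624

√1305 = [36; 8, 72, …] (period length 2).
Convergents:
  p_0/q_0 = 36/1
  p_1/q_1 = 289/8
  p_2/q_2 = 20844/577
  p_3/q_3 = 167041/4624
  p_4/q_4 = 12047796/333505
q_3 = 4624 ≤ 11672 < 333505 = q_4, so the answer is 167041/4624.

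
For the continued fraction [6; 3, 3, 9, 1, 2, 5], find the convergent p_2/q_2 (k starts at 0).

63/10

Using pₖ = aₖpₖ₋₁ + pₖ₋₂, qₖ = aₖqₖ₋₁ + qₖ₋₂ (with p₋₁=1, p₋₂=0, q₋₁=0, q₋₂=1):
  k=0: a=6, p=6, q=1
  k=1: a=3, p=19, q=3
  k=2: a=3, p=63, q=10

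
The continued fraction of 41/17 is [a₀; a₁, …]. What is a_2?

2

41 = 2·17 + 7   →  a_0 = 2
17 = 2·7 + 3   →  a_1 = 2
7 = 2·3 + 1   →  a_2 = 2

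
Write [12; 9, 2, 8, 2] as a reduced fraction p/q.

4128/341

Using pₖ = aₖpₖ₋₁ + pₖ₋₂ and qₖ = aₖqₖ₋₁ + qₖ₋₂:
  k=0: a=12, p=12, q=1
  k=1: a=9, p=109, q=9
  k=2: a=2, p=230, q=19
  k=3: a=8, p=1949, q=161
  k=4: a=2, p=4128, q=341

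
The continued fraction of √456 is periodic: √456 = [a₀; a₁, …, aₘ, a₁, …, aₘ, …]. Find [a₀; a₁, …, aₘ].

a₀ = ⌊√456⌋ = 21.
With m₀=0, d₀=1 and mₖ₊₁ = dₖaₖ − mₖ, dₖ₊₁ = (n − mₖ₊₁²)/dₖ, aₖ₊₁ = ⌊(a₀+mₖ₊₁)/dₖ₊₁⌋:
  k=1: m=21, d=15, a=2
  k=2: m=9, d=25, a=1
  k=3: m=16, d=8, a=4
  k=4: m=16, d=25, a=1
  k=5: m=9, d=15, a=2
  k=6: m=21, d=1, a=42
d=1 and a=2a₀=42 at k=6, so the next step gives (m, d) = (21, 15) again — its k=1 value — and the period has length 6.

[21; 2, 1, 4, 1, 2, 42]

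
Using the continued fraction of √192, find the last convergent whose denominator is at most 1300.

√192 = [13; 1, 5, 1, 26, …] (period length 4).
Convergents:
  p_0/q_0 = 13/1
  p_1/q_1 = 14/1
  p_2/q_2 = 83/6
  p_3/q_3 = 97/7
  p_4/q_4 = 2605/188
  p_5/q_5 = 2702/195
  p_6/q_6 = 16115/1163
  p_7/q_7 = 18817/1358
q_6 = 1163 ≤ 1300 < 1358 = q_7, so the answer is 16115/1163.

16115/1163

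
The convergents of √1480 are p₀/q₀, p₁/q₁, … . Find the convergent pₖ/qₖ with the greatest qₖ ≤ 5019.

100678/2617

√1480 = [38; 2, 8, 19, 8, 2, 76, …] (period length 6).
Convergents:
  p_0/q_0 = 38/1
  p_1/q_1 = 77/2
  p_2/q_2 = 654/17
  p_3/q_3 = 12503/325
  p_4/q_4 = 100678/2617
  p_5/q_5 = 213859/5559
q_4 = 2617 ≤ 5019 < 5559 = q_5, so the answer is 100678/2617.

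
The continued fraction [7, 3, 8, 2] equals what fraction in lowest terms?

Fold from the inside: start with 2/1.
  8 + 1/2 = 17/2
  3 + 2/17 = 53/17
  7 + 17/53 = 388/53

388/53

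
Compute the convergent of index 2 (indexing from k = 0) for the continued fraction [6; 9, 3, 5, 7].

171/28

Using pₖ = aₖpₖ₋₁ + pₖ₋₂, qₖ = aₖqₖ₋₁ + qₖ₋₂ (with p₋₁=1, p₋₂=0, q₋₁=0, q₋₂=1):
  k=0: a=6, p=6, q=1
  k=1: a=9, p=55, q=9
  k=2: a=3, p=171, q=28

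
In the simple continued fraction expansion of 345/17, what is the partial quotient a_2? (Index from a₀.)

2

345 = 20·17 + 5   →  a_0 = 20
17 = 3·5 + 2   →  a_1 = 3
5 = 2·2 + 1   →  a_2 = 2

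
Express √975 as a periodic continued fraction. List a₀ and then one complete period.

[31; 4, 2, 4, 62]

a₀ = ⌊√975⌋ = 31.
With m₀=0, d₀=1 and mₖ₊₁ = dₖaₖ − mₖ, dₖ₊₁ = (n − mₖ₊₁²)/dₖ, aₖ₊₁ = ⌊(a₀+mₖ₊₁)/dₖ₊₁⌋:
  k=1: m=31, d=14, a=4
  k=2: m=25, d=25, a=2
  k=3: m=25, d=14, a=4
  k=4: m=31, d=1, a=62
d=1 and a=2a₀=62 at k=4, so the next step gives (m, d) = (31, 14) again — its k=1 value — and the period has length 4.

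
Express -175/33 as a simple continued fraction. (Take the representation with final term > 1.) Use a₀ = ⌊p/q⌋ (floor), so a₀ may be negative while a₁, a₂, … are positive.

[-6; 1, 2, 3, 3]

-175 = -6×33 + 23
33 = 1×23 + 10
23 = 2×10 + 3
10 = 3×3 + 1
3 = 3×1 + 0  (stop)
So -175/33 = [-6; 1, 2, 3, 3].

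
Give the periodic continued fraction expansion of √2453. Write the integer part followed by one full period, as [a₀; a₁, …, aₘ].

a₀ = ⌊√2453⌋ = 49.
With m₀=0, d₀=1 and mₖ₊₁ = dₖaₖ − mₖ, dₖ₊₁ = (n − mₖ₊₁²)/dₖ, aₖ₊₁ = ⌊(a₀+mₖ₊₁)/dₖ₊₁⌋:
  k=1: m=49, d=52, a=1
  k=2: m=3, d=47, a=1
  k=3: m=44, d=11, a=8
  k=4: m=44, d=47, a=1
  k=5: m=3, d=52, a=1
  k=6: m=49, d=1, a=98
d=1 and a=2a₀=98 at k=6, so the next step gives (m, d) = (49, 52) again — its k=1 value — and the period has length 6.

[49; 1, 1, 8, 1, 1, 98]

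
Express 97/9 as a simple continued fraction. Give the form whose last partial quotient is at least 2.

97 = 10×9 + 7
9 = 1×7 + 2
7 = 3×2 + 1
2 = 2×1 + 0  (stop)
So 97/9 = [10; 1, 3, 2].

[10; 1, 3, 2]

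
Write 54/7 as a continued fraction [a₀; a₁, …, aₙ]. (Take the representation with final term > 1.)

[7; 1, 2, 2]

54 = 7·7 + 5
7 = 1·5 + 2
5 = 2·2 + 1
2 = 2·1 + 0  (stop)
So 54/7 = [7; 1, 2, 2].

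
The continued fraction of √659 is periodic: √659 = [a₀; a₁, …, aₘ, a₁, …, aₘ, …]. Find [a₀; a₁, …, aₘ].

a₀ = ⌊√659⌋ = 25.

[25; 1, 2, 25, 2, 1, 50]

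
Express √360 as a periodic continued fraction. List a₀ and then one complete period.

a₀ = ⌊√360⌋ = 18.
With m₀=0, d₀=1 and mₖ₊₁ = dₖaₖ − mₖ, dₖ₊₁ = (n − mₖ₊₁²)/dₖ, aₖ₊₁ = ⌊(a₀+mₖ₊₁)/dₖ₊₁⌋:
  k=1: m=18, d=36, a=1
  k=2: m=18, d=1, a=36
d=1 and a=2a₀=36 at k=2, so the next step gives (m, d) = (18, 36) again — its k=1 value — and the period has length 2.

[18; 1, 36]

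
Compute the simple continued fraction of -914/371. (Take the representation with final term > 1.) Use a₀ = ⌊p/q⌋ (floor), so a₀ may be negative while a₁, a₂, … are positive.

[-3; 1, 1, 6, 2, 1, 2, 3]

-914 = -3*371 + 199
371 = 1*199 + 172
199 = 1*172 + 27
172 = 6*27 + 10
27 = 2*10 + 7
10 = 1*7 + 3
7 = 2*3 + 1
3 = 3*1 + 0  (stop)
So -914/371 = [-3; 1, 1, 6, 2, 1, 2, 3].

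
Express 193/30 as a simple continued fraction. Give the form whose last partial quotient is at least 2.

[6; 2, 3, 4]

193 = 6×30 + 13
30 = 2×13 + 4
13 = 3×4 + 1
4 = 4×1 + 0  (stop)
So 193/30 = [6; 2, 3, 4].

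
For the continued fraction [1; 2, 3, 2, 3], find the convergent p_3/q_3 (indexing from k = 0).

Using pₖ = aₖpₖ₋₁ + pₖ₋₂, qₖ = aₖqₖ₋₁ + qₖ₋₂ (with p₋₁=1, p₋₂=0, q₋₁=0, q₋₂=1):
  k=0: a=1, p=1, q=1
  k=1: a=2, p=3, q=2
  k=2: a=3, p=10, q=7
  k=3: a=2, p=23, q=16

23/16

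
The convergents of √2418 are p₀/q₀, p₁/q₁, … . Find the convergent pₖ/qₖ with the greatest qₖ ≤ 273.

11359/231

√2418 = [49; 5, 1, 3, 2, 3, 1, 5, 98, …] (period length 8).
Convergents:
  p_0/q_0 = 49/1
  p_1/q_1 = 246/5
  p_2/q_2 = 295/6
  p_3/q_3 = 1131/23
  p_4/q_4 = 2557/52
  p_5/q_5 = 8802/179
  p_6/q_6 = 11359/231
  p_7/q_7 = 65597/1334
q_6 = 231 ≤ 273 < 1334 = q_7, so the answer is 11359/231.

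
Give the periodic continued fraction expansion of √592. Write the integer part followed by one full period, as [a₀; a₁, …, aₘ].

[24; 3, 48]

a₀ = ⌊√592⌋ = 24.
With m₀=0, d₀=1 and mₖ₊₁ = dₖaₖ − mₖ, dₖ₊₁ = (n − mₖ₊₁²)/dₖ, aₖ₊₁ = ⌊(a₀+mₖ₊₁)/dₖ₊₁⌋:
  k=1: m=24, d=16, a=3
  k=2: m=24, d=1, a=48
d=1 and a=2a₀=48 at k=2, so the next step gives (m, d) = (24, 16) again — its k=1 value — and the period has length 2.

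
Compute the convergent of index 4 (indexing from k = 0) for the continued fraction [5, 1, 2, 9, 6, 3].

Using pₖ = aₖpₖ₋₁ + pₖ₋₂, qₖ = aₖqₖ₋₁ + qₖ₋₂ (with p₋₁=1, p₋₂=0, q₋₁=0, q₋₂=1):
  k=0: a=5, p=5, q=1
  k=1: a=1, p=6, q=1
  k=2: a=2, p=17, q=3
  k=3: a=9, p=159, q=28
  k=4: a=6, p=971, q=171

971/171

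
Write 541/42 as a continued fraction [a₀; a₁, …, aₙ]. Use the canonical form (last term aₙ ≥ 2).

541 = 12·42 + 37
42 = 1·37 + 5
37 = 7·5 + 2
5 = 2·2 + 1
2 = 2·1 + 0  (stop)
So 541/42 = [12; 1, 7, 2, 2].

[12; 1, 7, 2, 2]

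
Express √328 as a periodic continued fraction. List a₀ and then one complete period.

a₀ = ⌊√328⌋ = 18.
With m₀=0, d₀=1 and mₖ₊₁ = dₖaₖ − mₖ, dₖ₊₁ = (n − mₖ₊₁²)/dₖ, aₖ₊₁ = ⌊(a₀+mₖ₊₁)/dₖ₊₁⌋:
  k=1: m=18, d=4, a=9
  k=2: m=18, d=1, a=36
d=1 and a=2a₀=36 at k=2, so the next step gives (m, d) = (18, 4) again — its k=1 value — and the period has length 2.

[18; 9, 36]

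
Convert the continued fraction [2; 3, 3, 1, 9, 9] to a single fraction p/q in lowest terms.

Fold from the inside: start with 9/1.
  9 + 1/9 = 82/9
  1 + 9/82 = 91/82
  3 + 82/91 = 355/91
  3 + 91/355 = 1156/355
  2 + 355/1156 = 2667/1156

2667/1156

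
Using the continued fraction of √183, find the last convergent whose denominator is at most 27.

√183 = [13; 1, 1, 8, 1, 1, 26, …] (period length 6).
Convergents:
  p_0/q_0 = 13/1
  p_1/q_1 = 14/1
  p_2/q_2 = 27/2
  p_3/q_3 = 230/17
  p_4/q_4 = 257/19
  p_5/q_5 = 487/36
q_4 = 19 ≤ 27 < 36 = q_5, so the answer is 257/19.

257/19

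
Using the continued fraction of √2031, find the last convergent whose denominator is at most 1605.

√2031 = [45; 15, 90, …] (period length 2).
Convergents:
  p_0/q_0 = 45/1
  p_1/q_1 = 676/15
  p_2/q_2 = 60885/1351
  p_3/q_3 = 913951/20280
q_2 = 1351 ≤ 1605 < 20280 = q_3, so the answer is 60885/1351.

60885/1351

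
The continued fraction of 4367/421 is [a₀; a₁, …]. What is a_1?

4367 = 10·421 + 157   →  a_0 = 10
421 = 2·157 + 107   →  a_1 = 2

2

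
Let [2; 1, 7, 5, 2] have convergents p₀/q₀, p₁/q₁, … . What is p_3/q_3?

Using pₖ = aₖpₖ₋₁ + pₖ₋₂, qₖ = aₖqₖ₋₁ + qₖ₋₂ (with p₋₁=1, p₋₂=0, q₋₁=0, q₋₂=1):
  k=0: a=2, p=2, q=1
  k=1: a=1, p=3, q=1
  k=2: a=7, p=23, q=8
  k=3: a=5, p=118, q=41

118/41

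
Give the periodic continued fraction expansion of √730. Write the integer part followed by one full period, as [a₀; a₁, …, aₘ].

[27; 54]

a₀ = ⌊√730⌋ = 27.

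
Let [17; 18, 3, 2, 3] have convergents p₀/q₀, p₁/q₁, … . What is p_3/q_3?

Using pₖ = aₖpₖ₋₁ + pₖ₋₂, qₖ = aₖqₖ₋₁ + qₖ₋₂ (with p₋₁=1, p₋₂=0, q₋₁=0, q₋₂=1):
  k=0: a=17, p=17, q=1
  k=1: a=18, p=307, q=18
  k=2: a=3, p=938, q=55
  k=3: a=2, p=2183, q=128

2183/128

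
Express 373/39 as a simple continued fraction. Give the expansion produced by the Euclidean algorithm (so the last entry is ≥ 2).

[9; 1, 1, 3, 2, 2]

373 = 9*39 + 22
39 = 1*22 + 17
22 = 1*17 + 5
17 = 3*5 + 2
5 = 2*2 + 1
2 = 2*1 + 0  (stop)
So 373/39 = [9; 1, 1, 3, 2, 2].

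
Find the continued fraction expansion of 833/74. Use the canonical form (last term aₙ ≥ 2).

833 = 11·74 + 19
74 = 3·19 + 17
19 = 1·17 + 2
17 = 8·2 + 1
2 = 2·1 + 0  (stop)
So 833/74 = [11; 3, 1, 8, 2].

[11; 3, 1, 8, 2]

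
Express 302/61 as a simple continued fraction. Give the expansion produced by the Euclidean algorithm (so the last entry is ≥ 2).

302 = 4*61 + 58
61 = 1*58 + 3
58 = 19*3 + 1
3 = 3*1 + 0  (stop)
So 302/61 = [4; 1, 19, 3].

[4; 1, 19, 3]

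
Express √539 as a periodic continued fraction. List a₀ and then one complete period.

a₀ = ⌊√539⌋ = 23.
With m₀=0, d₀=1 and mₖ₊₁ = dₖaₖ − mₖ, dₖ₊₁ = (n − mₖ₊₁²)/dₖ, aₖ₊₁ = ⌊(a₀+mₖ₊₁)/dₖ₊₁⌋:
  k=1: m=23, d=10, a=4
  k=2: m=17, d=25, a=1
  k=3: m=8, d=19, a=1
  k=4: m=11, d=22, a=1
  k=5: m=11, d=19, a=1
  k=6: m=8, d=25, a=1
  k=7: m=17, d=10, a=4
  k=8: m=23, d=1, a=46
d=1 and a=2a₀=46 at k=8, so the next step gives (m, d) = (23, 10) again — its k=1 value — and the period has length 8.

[23; 4, 1, 1, 1, 1, 1, 4, 46]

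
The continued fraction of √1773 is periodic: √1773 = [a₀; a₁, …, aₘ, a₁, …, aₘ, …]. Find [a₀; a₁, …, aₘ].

a₀ = ⌊√1773⌋ = 42.

[42; 9, 2, 1, 8, 1, 2, 9, 84]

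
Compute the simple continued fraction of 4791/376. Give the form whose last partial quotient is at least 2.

4791 = 12·376 + 279
376 = 1·279 + 97
279 = 2·97 + 85
97 = 1·85 + 12
85 = 7·12 + 1
12 = 12·1 + 0  (stop)
So 4791/376 = [12; 1, 2, 1, 7, 12].

[12; 1, 2, 1, 7, 12]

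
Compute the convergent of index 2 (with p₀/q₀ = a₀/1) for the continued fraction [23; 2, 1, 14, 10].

Using pₖ = aₖpₖ₋₁ + pₖ₋₂, qₖ = aₖqₖ₋₁ + qₖ₋₂ (with p₋₁=1, p₋₂=0, q₋₁=0, q₋₂=1):
  k=0: a=23, p=23, q=1
  k=1: a=2, p=47, q=2
  k=2: a=1, p=70, q=3

70/3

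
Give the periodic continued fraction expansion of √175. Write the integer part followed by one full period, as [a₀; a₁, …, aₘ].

[13; 4, 2, 1, 2, 4, 26]

a₀ = ⌊√175⌋ = 13.
With m₀=0, d₀=1 and mₖ₊₁ = dₖaₖ − mₖ, dₖ₊₁ = (n − mₖ₊₁²)/dₖ, aₖ₊₁ = ⌊(a₀+mₖ₊₁)/dₖ₊₁⌋:
  k=1: m=13, d=6, a=4
  k=2: m=11, d=9, a=2
  k=3: m=7, d=14, a=1
  k=4: m=7, d=9, a=2
  k=5: m=11, d=6, a=4
  k=6: m=13, d=1, a=26
d=1 and a=2a₀=26 at k=6, so the next step gives (m, d) = (13, 6) again — its k=1 value — and the period has length 6.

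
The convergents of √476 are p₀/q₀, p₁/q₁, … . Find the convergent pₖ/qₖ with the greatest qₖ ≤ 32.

240/11

√476 = [21; 1, 4, 2, 10, 2, 4, 1, 42, …] (period length 8).
Convergents:
  p_0/q_0 = 21/1
  p_1/q_1 = 22/1
  p_2/q_2 = 109/5
  p_3/q_3 = 240/11
  p_4/q_4 = 2509/115
q_3 = 11 ≤ 32 < 115 = q_4, so the answer is 240/11.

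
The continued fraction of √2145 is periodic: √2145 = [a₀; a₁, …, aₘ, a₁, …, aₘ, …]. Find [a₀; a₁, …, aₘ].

[46; 3, 5, 2, 5, 3, 92]

a₀ = ⌊√2145⌋ = 46.
With m₀=0, d₀=1 and mₖ₊₁ = dₖaₖ − mₖ, dₖ₊₁ = (n − mₖ₊₁²)/dₖ, aₖ₊₁ = ⌊(a₀+mₖ₊₁)/dₖ₊₁⌋:
  k=1: m=46, d=29, a=3
  k=2: m=41, d=16, a=5
  k=3: m=39, d=39, a=2
  k=4: m=39, d=16, a=5
  k=5: m=41, d=29, a=3
  k=6: m=46, d=1, a=92
d=1 and a=2a₀=92 at k=6, so the next step gives (m, d) = (46, 29) again — its k=1 value — and the period has length 6.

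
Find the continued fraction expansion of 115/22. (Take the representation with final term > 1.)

115 = 5×22 + 5
22 = 4×5 + 2
5 = 2×2 + 1
2 = 2×1 + 0  (stop)
So 115/22 = [5; 4, 2, 2].

[5; 4, 2, 2]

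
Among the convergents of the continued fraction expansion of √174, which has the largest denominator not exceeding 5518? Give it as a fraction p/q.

√174 = [13; 5, 4, 5, 26, …] (period length 4).
Convergents:
  p_0/q_0 = 13/1
  p_1/q_1 = 66/5
  p_2/q_2 = 277/21
  p_3/q_3 = 1451/110
  p_4/q_4 = 38003/2881
  p_5/q_5 = 191466/14515
q_4 = 2881 ≤ 5518 < 14515 = q_5, so the answer is 38003/2881.

38003/2881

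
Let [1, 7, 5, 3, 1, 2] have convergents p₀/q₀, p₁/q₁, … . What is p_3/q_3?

131/115

Using pₖ = aₖpₖ₋₁ + pₖ₋₂, qₖ = aₖqₖ₋₁ + qₖ₋₂ (with p₋₁=1, p₋₂=0, q₋₁=0, q₋₂=1):
  k=0: a=1, p=1, q=1
  k=1: a=7, p=8, q=7
  k=2: a=5, p=41, q=36
  k=3: a=3, p=131, q=115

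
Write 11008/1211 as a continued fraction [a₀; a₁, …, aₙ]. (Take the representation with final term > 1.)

11008 = 9·1211 + 109
1211 = 11·109 + 12
109 = 9·12 + 1
12 = 12·1 + 0  (stop)
So 11008/1211 = [9; 11, 9, 12].

[9; 11, 9, 12]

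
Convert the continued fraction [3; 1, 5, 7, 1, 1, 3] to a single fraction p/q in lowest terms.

Fold from the inside: start with 3/1.
  1 + 1/3 = 4/3
  1 + 3/4 = 7/4
  7 + 4/7 = 53/7
  5 + 7/53 = 272/53
  1 + 53/272 = 325/272
  3 + 272/325 = 1247/325

1247/325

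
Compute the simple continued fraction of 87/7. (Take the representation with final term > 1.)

87 = 12·7 + 3
7 = 2·3 + 1
3 = 3·1 + 0  (stop)
So 87/7 = [12; 2, 3].

[12; 2, 3]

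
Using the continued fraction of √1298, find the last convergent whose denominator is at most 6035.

93420/2593

√1298 = [36; 36, 72, …] (period length 2).
Convergents:
  p_0/q_0 = 36/1
  p_1/q_1 = 1297/36
  p_2/q_2 = 93420/2593
  p_3/q_3 = 3364417/93384
q_2 = 2593 ≤ 6035 < 93384 = q_3, so the answer is 93420/2593.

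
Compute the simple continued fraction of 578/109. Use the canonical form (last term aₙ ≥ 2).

578 = 5·109 + 33
109 = 3·33 + 10
33 = 3·10 + 3
10 = 3·3 + 1
3 = 3·1 + 0  (stop)
So 578/109 = [5; 3, 3, 3, 3].

[5; 3, 3, 3, 3]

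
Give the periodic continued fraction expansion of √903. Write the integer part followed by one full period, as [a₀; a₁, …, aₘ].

a₀ = ⌊√903⌋ = 30.

[30; 20, 60]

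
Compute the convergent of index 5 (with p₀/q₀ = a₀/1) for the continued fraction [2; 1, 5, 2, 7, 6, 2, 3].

1693/595

Using pₖ = aₖpₖ₋₁ + pₖ₋₂, qₖ = aₖqₖ₋₁ + qₖ₋₂ (with p₋₁=1, p₋₂=0, q₋₁=0, q₋₂=1):
  k=0: a=2, p=2, q=1
  k=1: a=1, p=3, q=1
  k=2: a=5, p=17, q=6
  k=3: a=2, p=37, q=13
  k=4: a=7, p=276, q=97
  k=5: a=6, p=1693, q=595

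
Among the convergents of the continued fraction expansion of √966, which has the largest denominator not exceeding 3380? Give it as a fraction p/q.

57499/1850

√966 = [31; 12, 2, 2, 2, 12, 62, …] (period length 6).
Convergents:
  p_0/q_0 = 31/1
  p_1/q_1 = 373/12
  p_2/q_2 = 777/25
  p_3/q_3 = 1927/62
  p_4/q_4 = 4631/149
  p_5/q_5 = 57499/1850
  p_6/q_6 = 3569569/114849
q_5 = 1850 ≤ 3380 < 114849 = q_6, so the answer is 57499/1850.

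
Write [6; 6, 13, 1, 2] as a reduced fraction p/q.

1535/249

Using pₖ = aₖpₖ₋₁ + pₖ₋₂ and qₖ = aₖqₖ₋₁ + qₖ₋₂:
  k=0: a=6, p=6, q=1
  k=1: a=6, p=37, q=6
  k=2: a=13, p=487, q=79
  k=3: a=1, p=524, q=85
  k=4: a=2, p=1535, q=249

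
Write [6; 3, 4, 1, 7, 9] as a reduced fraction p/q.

7202/1141

Using pₖ = aₖpₖ₋₁ + pₖ₋₂ and qₖ = aₖqₖ₋₁ + qₖ₋₂:
  k=0: a=6, p=6, q=1
  k=1: a=3, p=19, q=3
  k=2: a=4, p=82, q=13
  k=3: a=1, p=101, q=16
  k=4: a=7, p=789, q=125
  k=5: a=9, p=7202, q=1141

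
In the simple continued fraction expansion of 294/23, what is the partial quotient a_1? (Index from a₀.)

294 = 12·23 + 18   →  a_0 = 12
23 = 1·18 + 5   →  a_1 = 1

1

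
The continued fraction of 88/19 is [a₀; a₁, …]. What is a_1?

88 = 4·19 + 12   →  a_0 = 4
19 = 1·12 + 7   →  a_1 = 1

1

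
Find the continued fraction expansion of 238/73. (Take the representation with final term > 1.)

[3; 3, 1, 5, 3]

238 = 3·73 + 19
73 = 3·19 + 16
19 = 1·16 + 3
16 = 5·3 + 1
3 = 3·1 + 0  (stop)
So 238/73 = [3; 3, 1, 5, 3].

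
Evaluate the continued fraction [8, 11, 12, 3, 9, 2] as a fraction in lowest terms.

Using pₖ = aₖpₖ₋₁ + pₖ₋₂ and qₖ = aₖqₖ₋₁ + qₖ₋₂:
  k=0: a=8, p=8, q=1
  k=1: a=11, p=89, q=11
  k=2: a=12, p=1076, q=133
  k=3: a=3, p=3317, q=410
  k=4: a=9, p=30929, q=3823
  k=5: a=2, p=65175, q=8056

65175/8056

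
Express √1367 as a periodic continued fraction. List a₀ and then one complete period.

[36; 1, 35, 1, 72]

a₀ = ⌊√1367⌋ = 36.
With m₀=0, d₀=1 and mₖ₊₁ = dₖaₖ − mₖ, dₖ₊₁ = (n − mₖ₊₁²)/dₖ, aₖ₊₁ = ⌊(a₀+mₖ₊₁)/dₖ₊₁⌋:
  k=1: m=36, d=71, a=1
  k=2: m=35, d=2, a=35
  k=3: m=35, d=71, a=1
  k=4: m=36, d=1, a=72
d=1 and a=2a₀=72 at k=4, so the next step gives (m, d) = (36, 71) again — its k=1 value — and the period has length 4.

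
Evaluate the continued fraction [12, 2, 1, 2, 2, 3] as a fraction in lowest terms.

Using pₖ = aₖpₖ₋₁ + pₖ₋₂ and qₖ = aₖqₖ₋₁ + qₖ₋₂:
  k=0: a=12, p=12, q=1
  k=1: a=2, p=25, q=2
  k=2: a=1, p=37, q=3
  k=3: a=2, p=99, q=8
  k=4: a=2, p=235, q=19
  k=5: a=3, p=804, q=65

804/65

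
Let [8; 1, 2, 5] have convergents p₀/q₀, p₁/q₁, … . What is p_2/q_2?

26/3

Using pₖ = aₖpₖ₋₁ + pₖ₋₂, qₖ = aₖqₖ₋₁ + qₖ₋₂ (with p₋₁=1, p₋₂=0, q₋₁=0, q₋₂=1):
  k=0: a=8, p=8, q=1
  k=1: a=1, p=9, q=1
  k=2: a=2, p=26, q=3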